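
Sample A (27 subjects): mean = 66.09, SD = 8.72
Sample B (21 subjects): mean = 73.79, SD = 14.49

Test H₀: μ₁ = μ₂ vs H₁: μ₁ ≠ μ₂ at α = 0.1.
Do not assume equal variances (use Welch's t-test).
Welch's two-sample t-test:
H₀: μ₁ = μ₂
H₁: μ₁ ≠ μ₂
s₁²/n₁ = 8.72²/27 = 2.8162,  s₂²/n₂ = 14.49²/21 = 9.9981
SE = √(s₁²/n₁ + s₂²/n₂) = √(2.8162 + 9.9981) = 3.5797
df (Welch-Satterthwaite) = (s₁²/n₁ + s₂²/n₂)² / [(s₁²/n₁)²/(n₁-1) + (s₂²/n₂)²/(n₂-1)] ≈ 30.96
t = (x̄₁ - x̄₂) / SE = (66.09 - 73.79) / 3.5797 = -7.70 / 3.5797 = -2.151
p-value = 0.0394

Since p-value < α = 0.1, we reject H₀.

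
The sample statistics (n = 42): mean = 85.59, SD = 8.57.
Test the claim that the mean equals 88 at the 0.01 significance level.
One-sample t-test:
H₀: μ = 88
H₁: μ ≠ 88
df = n - 1 = 41
t = (x̄ - μ₀) / (s/√n) = (85.59 - 88) / (8.57/√42) = -1.822
p-value = 0.0757

Since p-value > α = 0.01, we fail to reject H₀.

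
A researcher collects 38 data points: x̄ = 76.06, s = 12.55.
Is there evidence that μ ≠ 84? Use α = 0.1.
One-sample t-test:
H₀: μ = 84
H₁: μ ≠ 84
df = n - 1 = 37
t = (x̄ - μ₀) / (s/√n) = (76.06 - 84) / (12.55/√38) = -3.900
p-value = 0.0004

Since p-value < α = 0.1, we reject H₀.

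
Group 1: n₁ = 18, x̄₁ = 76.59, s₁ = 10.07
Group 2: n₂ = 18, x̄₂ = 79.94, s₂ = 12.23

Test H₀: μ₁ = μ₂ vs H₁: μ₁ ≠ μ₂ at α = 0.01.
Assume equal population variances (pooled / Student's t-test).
Student's two-sample t-test (equal variances):
H₀: μ₁ = μ₂
H₁: μ₁ ≠ μ₂
df = n₁ + n₂ - 2 = 34
Pooled variance s_p² = [(n₁-1)s₁² + (n₂-1)s₂²] / (n₁ + n₂ - 2) = [(17)(10.07²) + (17)(12.23²)] / 34 = 125.4889
SE = √(s_p²(1/n₁ + 1/n₂)) = √(125.4889 × (1/18 + 1/18)) = 3.7341
t = (x̄₁ - x̄₂) / SE = (76.59 - 79.94) / 3.7341 = -3.35 / 3.7341 = -0.897
p-value = 0.3759

Since p-value > α = 0.01, we fail to reject H₀.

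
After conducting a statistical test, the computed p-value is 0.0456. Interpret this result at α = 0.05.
Since p = 0.0456 < α = 0.05, reject H₀.
There is sufficient evidence to reject the null hypothesis; the result is statistically significant at the 0.05 level.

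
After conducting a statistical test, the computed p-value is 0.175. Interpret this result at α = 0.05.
Since p = 0.175 > α = 0.05, fail to reject H₀.
There is insufficient evidence to reject the null hypothesis; the result is not statistically significant at the 0.05 level.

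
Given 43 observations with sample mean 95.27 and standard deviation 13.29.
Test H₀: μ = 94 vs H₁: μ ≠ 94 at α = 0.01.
One-sample t-test:
H₀: μ = 94
H₁: μ ≠ 94
df = n - 1 = 42
t = (x̄ - μ₀) / (s/√n) = (95.27 - 94) / (13.29/√43) = 0.627
p-value = 0.5343

Since p-value > α = 0.01, we fail to reject H₀.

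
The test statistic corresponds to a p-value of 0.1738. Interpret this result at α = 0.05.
Since p = 0.1738 > α = 0.05, fail to reject H₀.
There is insufficient evidence to reject the null hypothesis; the result is not statistically significant at the 0.05 level.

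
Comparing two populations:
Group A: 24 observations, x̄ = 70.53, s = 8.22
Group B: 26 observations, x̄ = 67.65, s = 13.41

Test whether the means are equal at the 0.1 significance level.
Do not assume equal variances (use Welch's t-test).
Welch's two-sample t-test:
H₀: μ₁ = μ₂
H₁: μ₁ ≠ μ₂
s₁²/n₁ = 8.22²/24 = 2.8154,  s₂²/n₂ = 13.41²/26 = 6.9165
SE = √(s₁²/n₁ + s₂²/n₂) = √(2.8154 + 6.9165) = 3.1196
df (Welch-Satterthwaite) = (s₁²/n₁ + s₂²/n₂)² / [(s₁²/n₁)²/(n₁-1) + (s₂²/n₂)²/(n₂-1)] ≈ 41.94
t = (x̄₁ - x̄₂) / SE = (70.53 - 67.65) / 3.1196 = 2.88 / 3.1196 = 0.923
p-value = 0.3612

Since p-value > α = 0.1, we fail to reject H₀.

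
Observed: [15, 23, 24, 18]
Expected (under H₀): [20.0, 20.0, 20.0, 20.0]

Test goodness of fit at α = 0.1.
Chi-square goodness of fit test:
H₀: observed counts match expected distribution
H₁: observed counts differ from expected distribution
df = k - 1 = 3
χ² = Σ(O - E)²/E
   = (15 - 20.0)²/20.0 + (23 - 20.0)²/20.0 + (24 - 20.0)²/20.0 + (18 - 20.0)²/20.0
   = 1.250 + 0.450 + 0.800 + 0.200
   = 2.70
p-value = 0.4402

Since p-value > α = 0.1, we fail to reject H₀.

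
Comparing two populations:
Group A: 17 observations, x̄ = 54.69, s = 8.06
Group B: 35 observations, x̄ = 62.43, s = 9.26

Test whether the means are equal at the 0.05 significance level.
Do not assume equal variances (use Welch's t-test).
Welch's two-sample t-test:
H₀: μ₁ = μ₂
H₁: μ₁ ≠ μ₂
s₁²/n₁ = 8.06²/17 = 3.8214,  s₂²/n₂ = 9.26²/35 = 2.4499
SE = √(s₁²/n₁ + s₂²/n₂) = √(3.8214 + 2.4499) = 2.5043
df (Welch-Satterthwaite) = (s₁²/n₁ + s₂²/n₂)² / [(s₁²/n₁)²/(n₁-1) + (s₂²/n₂)²/(n₂-1)] ≈ 36.11
t = (x̄₁ - x̄₂) / SE = (54.69 - 62.43) / 2.5043 = -7.74 / 2.5043 = -3.091
p-value = 0.0038

Since p-value < α = 0.05, we reject H₀.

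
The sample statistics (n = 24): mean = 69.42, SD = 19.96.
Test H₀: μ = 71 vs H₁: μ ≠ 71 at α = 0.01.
One-sample t-test:
H₀: μ = 71
H₁: μ ≠ 71
df = n - 1 = 23
t = (x̄ - μ₀) / (s/√n) = (69.42 - 71) / (19.96/√24) = -0.388
p-value = 0.7017

Since p-value > α = 0.01, we fail to reject H₀.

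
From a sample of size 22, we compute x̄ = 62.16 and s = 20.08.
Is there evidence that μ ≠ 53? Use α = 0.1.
One-sample t-test:
H₀: μ = 53
H₁: μ ≠ 53
df = n - 1 = 21
t = (x̄ - μ₀) / (s/√n) = (62.16 - 53) / (20.08/√22) = 2.140
p-value = 0.0443

Since p-value < α = 0.1, we reject H₀.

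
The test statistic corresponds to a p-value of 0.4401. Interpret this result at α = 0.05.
Since p = 0.4401 > α = 0.05, fail to reject H₀.
There is insufficient evidence to reject the null hypothesis; the result is not statistically significant at the 0.05 level.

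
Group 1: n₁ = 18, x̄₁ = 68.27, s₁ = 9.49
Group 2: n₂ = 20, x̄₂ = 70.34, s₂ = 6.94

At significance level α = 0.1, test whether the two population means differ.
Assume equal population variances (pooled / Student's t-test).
Student's two-sample t-test (equal variances):
H₀: μ₁ = μ₂
H₁: μ₁ ≠ μ₂
df = n₁ + n₂ - 2 = 36
Pooled variance s_p² = [(n₁-1)s₁² + (n₂-1)s₂²] / (n₁ + n₂ - 2) = [(17)(9.49²) + (19)(6.94²)] / 36 = 67.9481
SE = √(s_p²(1/n₁ + 1/n₂)) = √(67.9481 × (1/18 + 1/20)) = 2.6781
t = (x̄₁ - x̄₂) / SE = (68.27 - 70.34) / 2.6781 = -2.07 / 2.6781 = -0.773
p-value = 0.4446

Since p-value > α = 0.1, we fail to reject H₀.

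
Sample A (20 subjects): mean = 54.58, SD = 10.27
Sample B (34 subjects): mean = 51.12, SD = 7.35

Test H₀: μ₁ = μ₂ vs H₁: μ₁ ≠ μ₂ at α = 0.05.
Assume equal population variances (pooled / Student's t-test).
Student's two-sample t-test (equal variances):
H₀: μ₁ = μ₂
H₁: μ₁ ≠ μ₂
df = n₁ + n₂ - 2 = 52
Pooled variance s_p² = [(n₁-1)s₁² + (n₂-1)s₂²] / (n₁ + n₂ - 2) = [(19)(10.27²) + (33)(7.35²)] / 52 = 72.8217
SE = √(s_p²(1/n₁ + 1/n₂)) = √(72.8217 × (1/20 + 1/34)) = 2.4048
t = (x̄₁ - x̄₂) / SE = (54.58 - 51.12) / 2.4048 = 3.46 / 2.4048 = 1.439
p-value = 0.1562

Since p-value > α = 0.05, we fail to reject H₀.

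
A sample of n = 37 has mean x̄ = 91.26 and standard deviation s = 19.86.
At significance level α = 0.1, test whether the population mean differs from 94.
One-sample t-test:
H₀: μ = 94
H₁: μ ≠ 94
df = n - 1 = 36
t = (x̄ - μ₀) / (s/√n) = (91.26 - 94) / (19.86/√37) = -0.839
p-value = 0.4069

Since p-value > α = 0.1, we fail to reject H₀.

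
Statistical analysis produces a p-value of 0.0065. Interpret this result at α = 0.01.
Since p = 0.0065 < α = 0.01, reject H₀.
There is sufficient evidence to reject the null hypothesis; the result is statistically significant at the 0.01 level.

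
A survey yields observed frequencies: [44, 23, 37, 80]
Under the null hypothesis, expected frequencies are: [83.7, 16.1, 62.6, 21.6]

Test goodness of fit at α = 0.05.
Chi-square goodness of fit test:
H₀: observed counts match expected distribution
H₁: observed counts differ from expected distribution
df = k - 1 = 3
χ² = Σ(O - E)²/E
   = (44 - 83.7)²/83.7 + (23 - 16.1)²/16.1 + (37 - 62.6)²/62.6 + (80 - 21.6)²/21.6
   = 18.830 + 2.957 + 10.469 + 157.896
   = 190.15
p-value < 0.0001

Since p-value < α = 0.05, we reject H₀.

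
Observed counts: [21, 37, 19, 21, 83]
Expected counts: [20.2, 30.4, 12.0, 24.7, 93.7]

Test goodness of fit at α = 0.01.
Chi-square goodness of fit test:
H₀: observed counts match expected distribution
H₁: observed counts differ from expected distribution
df = k - 1 = 4
χ² = Σ(O - E)²/E
   = (21 - 20.2)²/20.2 + (37 - 30.4)²/30.4 + (19 - 12.0)²/12.0 + (21 - 24.7)²/24.7 + (83 - 93.7)²/93.7
   = 0.032 + 1.433 + 4.083 + 0.554 + 1.222
   = 7.32
p-value = 0.1197

Since p-value > α = 0.01, we fail to reject H₀.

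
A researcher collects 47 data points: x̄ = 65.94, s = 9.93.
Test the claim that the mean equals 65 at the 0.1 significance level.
One-sample t-test:
H₀: μ = 65
H₁: μ ≠ 65
df = n - 1 = 46
t = (x̄ - μ₀) / (s/√n) = (65.94 - 65) / (9.93/√47) = 0.649
p-value = 0.5196

Since p-value > α = 0.1, we fail to reject H₀.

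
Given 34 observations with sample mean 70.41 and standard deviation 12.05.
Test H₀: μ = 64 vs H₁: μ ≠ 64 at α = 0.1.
One-sample t-test:
H₀: μ = 64
H₁: μ ≠ 64
df = n - 1 = 33
t = (x̄ - μ₀) / (s/√n) = (70.41 - 64) / (12.05/√34) = 3.102
p-value = 0.0039

Since p-value < α = 0.1, we reject H₀.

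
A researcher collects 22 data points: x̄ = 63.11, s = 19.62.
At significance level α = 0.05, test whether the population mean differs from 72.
One-sample t-test:
H₀: μ = 72
H₁: μ ≠ 72
df = n - 1 = 21
t = (x̄ - μ₀) / (s/√n) = (63.11 - 72) / (19.62/√22) = -2.125
p-value = 0.0456

Since p-value < α = 0.05, we reject H₀.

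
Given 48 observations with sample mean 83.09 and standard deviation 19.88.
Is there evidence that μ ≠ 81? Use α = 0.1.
One-sample t-test:
H₀: μ = 81
H₁: μ ≠ 81
df = n - 1 = 47
t = (x̄ - μ₀) / (s/√n) = (83.09 - 81) / (19.88/√48) = 0.728
p-value = 0.4700

Since p-value > α = 0.1, we fail to reject H₀.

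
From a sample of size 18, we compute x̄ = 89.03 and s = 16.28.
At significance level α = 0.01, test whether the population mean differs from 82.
One-sample t-test:
H₀: μ = 82
H₁: μ ≠ 82
df = n - 1 = 17
t = (x̄ - μ₀) / (s/√n) = (89.03 - 82) / (16.28/√18) = 1.832
p-value = 0.0845

Since p-value > α = 0.01, we fail to reject H₀.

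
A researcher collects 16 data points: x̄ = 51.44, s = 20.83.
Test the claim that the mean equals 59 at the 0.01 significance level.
One-sample t-test:
H₀: μ = 59
H₁: μ ≠ 59
df = n - 1 = 15
t = (x̄ - μ₀) / (s/√n) = (51.44 - 59) / (20.83/√16) = -1.452
p-value = 0.1672

Since p-value > α = 0.01, we fail to reject H₀.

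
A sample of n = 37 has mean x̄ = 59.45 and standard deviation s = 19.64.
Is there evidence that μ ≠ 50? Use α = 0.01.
One-sample t-test:
H₀: μ = 50
H₁: μ ≠ 50
df = n - 1 = 36
t = (x̄ - μ₀) / (s/√n) = (59.45 - 50) / (19.64/√37) = 2.927
p-value = 0.0059

Since p-value < α = 0.01, we reject H₀.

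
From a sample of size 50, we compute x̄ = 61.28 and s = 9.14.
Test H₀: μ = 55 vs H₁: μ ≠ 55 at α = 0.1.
One-sample t-test:
H₀: μ = 55
H₁: μ ≠ 55
df = n - 1 = 49
t = (x̄ - μ₀) / (s/√n) = (61.28 - 55) / (9.14/√50) = 4.858
p-value < 0.0001

Since p-value < α = 0.1, we reject H₀.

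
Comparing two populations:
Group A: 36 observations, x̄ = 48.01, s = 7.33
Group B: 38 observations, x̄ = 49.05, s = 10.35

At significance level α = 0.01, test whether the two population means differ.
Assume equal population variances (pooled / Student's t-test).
Student's two-sample t-test (equal variances):
H₀: μ₁ = μ₂
H₁: μ₁ ≠ μ₂
df = n₁ + n₂ - 2 = 72
Pooled variance s_p² = [(n₁-1)s₁² + (n₂-1)s₂²] / (n₁ + n₂ - 2) = [(35)(7.33²) + (37)(10.35²)] / 72 = 81.1673
SE = √(s_p²(1/n₁ + 1/n₂)) = √(81.1673 × (1/36 + 1/38)) = 2.0954
t = (x̄₁ - x̄₂) / SE = (48.01 - 49.05) / 2.0954 = -1.04 / 2.0954 = -0.496
p-value = 0.6212

Since p-value > α = 0.01, we fail to reject H₀.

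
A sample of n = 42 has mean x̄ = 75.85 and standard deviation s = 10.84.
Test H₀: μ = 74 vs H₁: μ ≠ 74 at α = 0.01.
One-sample t-test:
H₀: μ = 74
H₁: μ ≠ 74
df = n - 1 = 41
t = (x̄ - μ₀) / (s/√n) = (75.85 - 74) / (10.84/√42) = 1.106
p-value = 0.2752

Since p-value > α = 0.01, we fail to reject H₀.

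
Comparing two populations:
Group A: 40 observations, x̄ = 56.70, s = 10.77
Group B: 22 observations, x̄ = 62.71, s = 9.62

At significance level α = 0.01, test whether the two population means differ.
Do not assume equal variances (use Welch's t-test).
Welch's two-sample t-test:
H₀: μ₁ = μ₂
H₁: μ₁ ≠ μ₂
s₁²/n₁ = 10.77²/40 = 2.8998,  s₂²/n₂ = 9.62²/22 = 4.2066
SE = √(s₁²/n₁ + s₂²/n₂) = √(2.8998 + 4.2066) = 2.6658
df (Welch-Satterthwaite) = (s₁²/n₁ + s₂²/n₂)² / [(s₁²/n₁)²/(n₁-1) + (s₂²/n₂)²/(n₂-1)] ≈ 47.72
t = (x̄₁ - x̄₂) / SE = (56.70 - 62.71) / 2.6658 = -6.01 / 2.6658 = -2.254
p-value = 0.0288

Since p-value > α = 0.01, we fail to reject H₀.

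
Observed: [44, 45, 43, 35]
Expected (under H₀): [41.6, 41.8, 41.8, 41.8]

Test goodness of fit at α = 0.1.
Chi-square goodness of fit test:
H₀: observed counts match expected distribution
H₁: observed counts differ from expected distribution
df = k - 1 = 3
χ² = Σ(O - E)²/E
   = (44 - 41.6)²/41.6 + (45 - 41.8)²/41.8 + (43 - 41.8)²/41.8 + (35 - 41.8)²/41.8
   = 0.138 + 0.245 + 0.034 + 1.106
   = 1.52
p-value = 0.6767

Since p-value > α = 0.1, we fail to reject H₀.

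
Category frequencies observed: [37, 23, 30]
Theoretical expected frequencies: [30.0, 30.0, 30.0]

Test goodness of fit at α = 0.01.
Chi-square goodness of fit test:
H₀: observed counts match expected distribution
H₁: observed counts differ from expected distribution
df = k - 1 = 2
χ² = Σ(O - E)²/E
   = (37 - 30.0)²/30.0 + (23 - 30.0)²/30.0 + (30 - 30.0)²/30.0
   = 1.633 + 1.633 + 0.000
   = 3.27
p-value = 0.1953

Since p-value > α = 0.01, we fail to reject H₀.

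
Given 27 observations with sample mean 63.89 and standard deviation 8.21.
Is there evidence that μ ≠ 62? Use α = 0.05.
One-sample t-test:
H₀: μ = 62
H₁: μ ≠ 62
df = n - 1 = 26
t = (x̄ - μ₀) / (s/√n) = (63.89 - 62) / (8.21/√27) = 1.196
p-value = 0.2424

Since p-value > α = 0.05, we fail to reject H₀.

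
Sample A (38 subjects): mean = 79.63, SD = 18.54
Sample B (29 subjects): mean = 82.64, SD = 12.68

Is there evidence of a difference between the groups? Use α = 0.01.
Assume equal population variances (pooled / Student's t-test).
Student's two-sample t-test (equal variances):
H₀: μ₁ = μ₂
H₁: μ₁ ≠ μ₂
df = n₁ + n₂ - 2 = 65
Pooled variance s_p² = [(n₁-1)s₁² + (n₂-1)s₂²] / (n₁ + n₂ - 2) = [(37)(18.54²) + (28)(12.68²)] / 65 = 264.9227
SE = √(s_p²(1/n₁ + 1/n₂)) = √(264.9227 × (1/38 + 1/29)) = 4.0133
t = (x̄₁ - x̄₂) / SE = (79.63 - 82.64) / 4.0133 = -3.01 / 4.0133 = -0.750
p-value = 0.4560

Since p-value > α = 0.01, we fail to reject H₀.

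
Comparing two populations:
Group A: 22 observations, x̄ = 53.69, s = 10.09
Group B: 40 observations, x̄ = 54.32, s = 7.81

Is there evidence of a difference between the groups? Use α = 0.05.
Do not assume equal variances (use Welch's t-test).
Welch's two-sample t-test:
H₀: μ₁ = μ₂
H₁: μ₁ ≠ μ₂
s₁²/n₁ = 10.09²/22 = 4.6276,  s₂²/n₂ = 7.81²/40 = 1.5249
SE = √(s₁²/n₁ + s₂²/n₂) = √(4.6276 + 1.5249) = 2.4804
df (Welch-Satterthwaite) = (s₁²/n₁ + s₂²/n₂)² / [(s₁²/n₁)²/(n₁-1) + (s₂²/n₂)²/(n₂-1)] ≈ 35.07
t = (x̄₁ - x̄₂) / SE = (53.69 - 54.32) / 2.4804 = -0.63 / 2.4804 = -0.254
p-value = 0.8010

Since p-value > α = 0.05, we fail to reject H₀.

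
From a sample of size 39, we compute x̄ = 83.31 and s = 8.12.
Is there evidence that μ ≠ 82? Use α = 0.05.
One-sample t-test:
H₀: μ = 82
H₁: μ ≠ 82
df = n - 1 = 38
t = (x̄ - μ₀) / (s/√n) = (83.31 - 82) / (8.12/√39) = 1.008
p-value = 0.3201

Since p-value > α = 0.05, we fail to reject H₀.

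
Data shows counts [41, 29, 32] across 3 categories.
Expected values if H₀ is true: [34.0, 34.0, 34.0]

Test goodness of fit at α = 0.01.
Chi-square goodness of fit test:
H₀: observed counts match expected distribution
H₁: observed counts differ from expected distribution
df = k - 1 = 2
χ² = Σ(O - E)²/E
   = (41 - 34.0)²/34.0 + (29 - 34.0)²/34.0 + (32 - 34.0)²/34.0
   = 1.441 + 0.735 + 0.118
   = 2.29
p-value = 0.3176

Since p-value > α = 0.01, we fail to reject H₀.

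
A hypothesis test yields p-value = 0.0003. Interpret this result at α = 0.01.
Since p = 0.0003 < α = 0.01, reject H₀.
There is sufficient evidence to reject the null hypothesis; the result is statistically significant at the 0.01 level.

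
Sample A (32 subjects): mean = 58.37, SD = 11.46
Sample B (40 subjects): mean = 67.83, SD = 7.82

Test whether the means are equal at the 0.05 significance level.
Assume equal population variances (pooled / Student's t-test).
Student's two-sample t-test (equal variances):
H₀: μ₁ = μ₂
H₁: μ₁ ≠ μ₂
df = n₁ + n₂ - 2 = 70
Pooled variance s_p² = [(n₁-1)s₁² + (n₂-1)s₂²] / (n₁ + n₂ - 2) = [(31)(11.46²) + (39)(7.82²)] / 70 = 92.2318
SE = √(s_p²(1/n₁ + 1/n₂)) = √(92.2318 × (1/32 + 1/40)) = 2.2777
t = (x̄₁ - x̄₂) / SE = (58.37 - 67.83) / 2.2777 = -9.46 / 2.2777 = -4.153
p-value = 0.0001

Since p-value < α = 0.05, we reject H₀.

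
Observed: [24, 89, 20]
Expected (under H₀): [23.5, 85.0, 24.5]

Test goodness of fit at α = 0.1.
Chi-square goodness of fit test:
H₀: observed counts match expected distribution
H₁: observed counts differ from expected distribution
df = k - 1 = 2
χ² = Σ(O - E)²/E
   = (24 - 23.5)²/23.5 + (89 - 85.0)²/85.0 + (20 - 24.5)²/24.5
   = 0.011 + 0.188 + 0.827
   = 1.03
p-value = 0.5989

Since p-value > α = 0.1, we fail to reject H₀.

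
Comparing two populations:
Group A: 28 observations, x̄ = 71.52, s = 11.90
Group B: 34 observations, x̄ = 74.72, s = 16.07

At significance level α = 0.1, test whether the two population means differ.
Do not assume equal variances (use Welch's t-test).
Welch's two-sample t-test:
H₀: μ₁ = μ₂
H₁: μ₁ ≠ μ₂
s₁²/n₁ = 11.90²/28 = 5.0575,  s₂²/n₂ = 16.07²/34 = 7.5954
SE = √(s₁²/n₁ + s₂²/n₂) = √(5.0575 + 7.5954) = 3.5571
df (Welch-Satterthwaite) = (s₁²/n₁ + s₂²/n₂)² / [(s₁²/n₁)²/(n₁-1) + (s₂²/n₂)²/(n₂-1)] ≈ 59.39
t = (x̄₁ - x̄₂) / SE = (71.52 - 74.72) / 3.5571 = -3.20 / 3.5571 = -0.900
p-value = 0.3720

Since p-value > α = 0.1, we fail to reject H₀.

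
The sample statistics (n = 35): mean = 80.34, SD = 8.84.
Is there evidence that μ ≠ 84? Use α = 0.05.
One-sample t-test:
H₀: μ = 84
H₁: μ ≠ 84
df = n - 1 = 34
t = (x̄ - μ₀) / (s/√n) = (80.34 - 84) / (8.84/√35) = -2.449
p-value = 0.0196

Since p-value < α = 0.05, we reject H₀.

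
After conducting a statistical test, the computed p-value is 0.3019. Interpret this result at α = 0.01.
Since p = 0.3019 > α = 0.01, fail to reject H₀.
There is insufficient evidence to reject the null hypothesis; the result is not statistically significant at the 0.01 level.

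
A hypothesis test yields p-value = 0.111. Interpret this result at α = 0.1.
Since p = 0.111 > α = 0.1, fail to reject H₀.
There is insufficient evidence to reject the null hypothesis; the result is not statistically significant at the 0.1 level.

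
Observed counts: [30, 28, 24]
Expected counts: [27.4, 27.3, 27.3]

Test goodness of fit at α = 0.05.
Chi-square goodness of fit test:
H₀: observed counts match expected distribution
H₁: observed counts differ from expected distribution
df = k - 1 = 2
χ² = Σ(O - E)²/E
   = (30 - 27.4)²/27.4 + (28 - 27.3)²/27.3 + (24 - 27.3)²/27.3
   = 0.247 + 0.018 + 0.399
   = 0.66
p-value = 0.7176

Since p-value > α = 0.05, we fail to reject H₀.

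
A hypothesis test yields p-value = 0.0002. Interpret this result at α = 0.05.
Since p = 0.0002 < α = 0.05, reject H₀.
There is sufficient evidence to reject the null hypothesis; the result is statistically significant at the 0.05 level.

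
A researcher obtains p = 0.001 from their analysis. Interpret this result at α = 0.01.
Since p = 0.001 < α = 0.01, reject H₀.
There is sufficient evidence to reject the null hypothesis; the result is statistically significant at the 0.01 level.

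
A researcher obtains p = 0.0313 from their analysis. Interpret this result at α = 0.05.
Since p = 0.0313 < α = 0.05, reject H₀.
There is sufficient evidence to reject the null hypothesis; the result is statistically significant at the 0.05 level.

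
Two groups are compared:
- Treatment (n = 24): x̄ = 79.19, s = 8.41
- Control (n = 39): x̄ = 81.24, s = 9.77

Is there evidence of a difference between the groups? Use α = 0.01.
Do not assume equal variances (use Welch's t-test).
Welch's two-sample t-test:
H₀: μ₁ = μ₂
H₁: μ₁ ≠ μ₂
s₁²/n₁ = 8.41²/24 = 2.9470,  s₂²/n₂ = 9.77²/39 = 2.4475
SE = √(s₁²/n₁ + s₂²/n₂) = √(2.9470 + 2.4475) = 2.3226
df (Welch-Satterthwaite) = (s₁²/n₁ + s₂²/n₂)² / [(s₁²/n₁)²/(n₁-1) + (s₂²/n₂)²/(n₂-1)] ≈ 54.37
t = (x̄₁ - x̄₂) / SE = (79.19 - 81.24) / 2.3226 = -2.05 / 2.3226 = -0.883
p-value = 0.3813

Since p-value > α = 0.01, we fail to reject H₀.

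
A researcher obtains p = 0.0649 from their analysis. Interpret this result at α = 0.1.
Since p = 0.0649 < α = 0.1, reject H₀.
There is sufficient evidence to reject the null hypothesis; the result is statistically significant at the 0.1 level.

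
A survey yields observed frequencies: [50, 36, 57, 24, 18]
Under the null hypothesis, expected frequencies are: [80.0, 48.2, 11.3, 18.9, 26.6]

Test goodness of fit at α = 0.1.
Chi-square goodness of fit test:
H₀: observed counts match expected distribution
H₁: observed counts differ from expected distribution
df = k - 1 = 4
χ² = Σ(O - E)²/E
   = (50 - 80.0)²/80.0 + (36 - 48.2)²/48.2 + (57 - 11.3)²/11.3 + (24 - 18.9)²/18.9 + (18 - 26.6)²/26.6
   = 11.250 + 3.088 + 184.822 + 1.376 + 2.780
   = 203.32
p-value < 0.0001

Since p-value < α = 0.1, we reject H₀.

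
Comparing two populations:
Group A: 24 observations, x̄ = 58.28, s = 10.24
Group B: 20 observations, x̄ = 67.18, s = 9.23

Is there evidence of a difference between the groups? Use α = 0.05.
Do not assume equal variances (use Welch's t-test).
Welch's two-sample t-test:
H₀: μ₁ = μ₂
H₁: μ₁ ≠ μ₂
s₁²/n₁ = 10.24²/24 = 4.3691,  s₂²/n₂ = 9.23²/20 = 4.2596
SE = √(s₁²/n₁ + s₂²/n₂) = √(4.3691 + 4.2596) = 2.9375
df (Welch-Satterthwaite) = (s₁²/n₁ + s₂²/n₂)² / [(s₁²/n₁)²/(n₁-1) + (s₂²/n₂)²/(n₂-1)] ≈ 41.71
t = (x̄₁ - x̄₂) / SE = (58.28 - 67.18) / 2.9375 = -8.90 / 2.9375 = -3.030
p-value = 0.0042

Since p-value < α = 0.05, we reject H₀.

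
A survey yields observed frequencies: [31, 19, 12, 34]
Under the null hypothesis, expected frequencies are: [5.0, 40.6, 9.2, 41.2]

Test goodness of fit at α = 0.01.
Chi-square goodness of fit test:
H₀: observed counts match expected distribution
H₁: observed counts differ from expected distribution
df = k - 1 = 3
χ² = Σ(O - E)²/E
   = (31 - 5.0)²/5.0 + (19 - 40.6)²/40.6 + (12 - 9.2)²/9.2 + (34 - 41.2)²/41.2
   = 135.200 + 11.492 + 0.852 + 1.258
   = 148.80
p-value < 0.0001

Since p-value < α = 0.01, we reject H₀.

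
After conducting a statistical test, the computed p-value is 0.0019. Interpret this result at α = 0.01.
Since p = 0.0019 < α = 0.01, reject H₀.
There is sufficient evidence to reject the null hypothesis; the result is statistically significant at the 0.01 level.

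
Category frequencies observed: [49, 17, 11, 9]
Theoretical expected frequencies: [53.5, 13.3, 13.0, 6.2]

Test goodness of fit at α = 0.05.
Chi-square goodness of fit test:
H₀: observed counts match expected distribution
H₁: observed counts differ from expected distribution
df = k - 1 = 3
χ² = Σ(O - E)²/E
   = (49 - 53.5)²/53.5 + (17 - 13.3)²/13.3 + (11 - 13.0)²/13.0 + (9 - 6.2)²/6.2
   = 0.379 + 1.029 + 0.308 + 1.265
   = 2.98
p-value = 0.3947

Since p-value > α = 0.05, we fail to reject H₀.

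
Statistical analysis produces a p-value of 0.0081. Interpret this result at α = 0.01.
Since p = 0.0081 < α = 0.01, reject H₀.
There is sufficient evidence to reject the null hypothesis; the result is statistically significant at the 0.01 level.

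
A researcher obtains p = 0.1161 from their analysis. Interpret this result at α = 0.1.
Since p = 0.1161 > α = 0.1, fail to reject H₀.
There is insufficient evidence to reject the null hypothesis; the result is not statistically significant at the 0.1 level.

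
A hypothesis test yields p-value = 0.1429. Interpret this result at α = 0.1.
Since p = 0.1429 > α = 0.1, fail to reject H₀.
There is insufficient evidence to reject the null hypothesis; the result is not statistically significant at the 0.1 level.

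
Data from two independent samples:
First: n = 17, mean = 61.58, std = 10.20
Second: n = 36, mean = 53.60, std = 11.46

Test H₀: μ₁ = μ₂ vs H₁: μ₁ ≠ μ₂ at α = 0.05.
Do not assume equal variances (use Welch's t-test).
Welch's two-sample t-test:
H₀: μ₁ = μ₂
H₁: μ₁ ≠ μ₂
s₁²/n₁ = 10.20²/17 = 6.1200,  s₂²/n₂ = 11.46²/36 = 3.6481
SE = √(s₁²/n₁ + s₂²/n₂) = √(6.1200 + 3.6481) = 3.1254
df (Welch-Satterthwaite) = (s₁²/n₁ + s₂²/n₂)² / [(s₁²/n₁)²/(n₁-1) + (s₂²/n₂)²/(n₂-1)] ≈ 35.06
t = (x̄₁ - x̄₂) / SE = (61.58 - 53.60) / 3.1254 = 7.98 / 3.1254 = 2.553
p-value = 0.0152

Since p-value < α = 0.05, we reject H₀.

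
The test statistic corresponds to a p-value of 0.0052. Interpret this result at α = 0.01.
Since p = 0.0052 < α = 0.01, reject H₀.
There is sufficient evidence to reject the null hypothesis; the result is statistically significant at the 0.01 level.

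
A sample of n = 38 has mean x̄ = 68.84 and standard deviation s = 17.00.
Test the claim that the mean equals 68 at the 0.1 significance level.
One-sample t-test:
H₀: μ = 68
H₁: μ ≠ 68
df = n - 1 = 37
t = (x̄ - μ₀) / (s/√n) = (68.84 - 68) / (17.00/√38) = 0.305
p-value = 0.7624

Since p-value > α = 0.1, we fail to reject H₀.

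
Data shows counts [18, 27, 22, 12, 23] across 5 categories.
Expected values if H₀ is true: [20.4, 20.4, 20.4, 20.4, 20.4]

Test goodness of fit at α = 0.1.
Chi-square goodness of fit test:
H₀: observed counts match expected distribution
H₁: observed counts differ from expected distribution
df = k - 1 = 4
χ² = Σ(O - E)²/E
   = (18 - 20.4)²/20.4 + (27 - 20.4)²/20.4 + (22 - 20.4)²/20.4 + (12 - 20.4)²/20.4 + (23 - 20.4)²/20.4
   = 0.282 + 2.135 + 0.125 + 3.459 + 0.331
   = 6.33
p-value = 0.1756

Since p-value > α = 0.1, we fail to reject H₀.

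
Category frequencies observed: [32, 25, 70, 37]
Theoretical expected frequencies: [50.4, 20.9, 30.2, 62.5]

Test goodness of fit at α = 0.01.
Chi-square goodness of fit test:
H₀: observed counts match expected distribution
H₁: observed counts differ from expected distribution
df = k - 1 = 3
χ² = Σ(O - E)²/E
   = (32 - 50.4)²/50.4 + (25 - 20.9)²/20.9 + (70 - 30.2)²/30.2 + (37 - 62.5)²/62.5
   = 6.717 + 0.804 + 52.452 + 10.404
   = 70.38
p-value < 0.0001

Since p-value < α = 0.01, we reject H₀.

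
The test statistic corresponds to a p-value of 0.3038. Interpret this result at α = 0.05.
Since p = 0.3038 > α = 0.05, fail to reject H₀.
There is insufficient evidence to reject the null hypothesis; the result is not statistically significant at the 0.05 level.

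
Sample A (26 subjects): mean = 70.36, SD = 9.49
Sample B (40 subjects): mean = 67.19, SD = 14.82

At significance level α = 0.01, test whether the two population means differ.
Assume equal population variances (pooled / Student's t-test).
Student's two-sample t-test (equal variances):
H₀: μ₁ = μ₂
H₁: μ₁ ≠ μ₂
df = n₁ + n₂ - 2 = 64
Pooled variance s_p² = [(n₁-1)s₁² + (n₂-1)s₂²] / (n₁ + n₂ - 2) = [(25)(9.49²) + (39)(14.82²)] / 64 = 169.0182
SE = √(s_p²(1/n₁ + 1/n₂)) = √(169.0182 × (1/26 + 1/40)) = 3.2751
t = (x̄₁ - x̄₂) / SE = (70.36 - 67.19) / 3.2751 = 3.17 / 3.2751 = 0.968
p-value = 0.3367

Since p-value > α = 0.01, we fail to reject H₀.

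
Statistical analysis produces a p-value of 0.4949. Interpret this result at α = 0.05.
Since p = 0.4949 > α = 0.05, fail to reject H₀.
There is insufficient evidence to reject the null hypothesis; the result is not statistically significant at the 0.05 level.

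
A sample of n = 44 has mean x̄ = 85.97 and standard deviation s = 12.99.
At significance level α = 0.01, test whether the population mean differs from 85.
One-sample t-test:
H₀: μ = 85
H₁: μ ≠ 85
df = n - 1 = 43
t = (x̄ - μ₀) / (s/√n) = (85.97 - 85) / (12.99/√44) = 0.495
p-value = 0.6229

Since p-value > α = 0.01, we fail to reject H₀.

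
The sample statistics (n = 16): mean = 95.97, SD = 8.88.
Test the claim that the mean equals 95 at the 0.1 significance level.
One-sample t-test:
H₀: μ = 95
H₁: μ ≠ 95
df = n - 1 = 15
t = (x̄ - μ₀) / (s/√n) = (95.97 - 95) / (8.88/√16) = 0.437
p-value = 0.6684

Since p-value > α = 0.1, we fail to reject H₀.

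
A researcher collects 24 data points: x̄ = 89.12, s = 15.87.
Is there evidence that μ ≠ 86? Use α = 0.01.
One-sample t-test:
H₀: μ = 86
H₁: μ ≠ 86
df = n - 1 = 23
t = (x̄ - μ₀) / (s/√n) = (89.12 - 86) / (15.87/√24) = 0.963
p-value = 0.3455

Since p-value > α = 0.01, we fail to reject H₀.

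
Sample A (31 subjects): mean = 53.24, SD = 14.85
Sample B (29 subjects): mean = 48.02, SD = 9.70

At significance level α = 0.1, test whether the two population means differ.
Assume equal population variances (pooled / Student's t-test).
Student's two-sample t-test (equal variances):
H₀: μ₁ = μ₂
H₁: μ₁ ≠ μ₂
df = n₁ + n₂ - 2 = 58
Pooled variance s_p² = [(n₁-1)s₁² + (n₂-1)s₂²] / (n₁ + n₂ - 2) = [(30)(14.85²) + (28)(9.70²)] / 58 = 159.4861
SE = √(s_p²(1/n₁ + 1/n₂)) = √(159.4861 × (1/31 + 1/29)) = 3.2626
t = (x̄₁ - x̄₂) / SE = (53.24 - 48.02) / 3.2626 = 5.22 / 3.2626 = 1.600
p-value = 0.1150

Since p-value > α = 0.1, we fail to reject H₀.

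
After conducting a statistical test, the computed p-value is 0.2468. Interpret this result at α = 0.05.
Since p = 0.2468 > α = 0.05, fail to reject H₀.
There is insufficient evidence to reject the null hypothesis; the result is not statistically significant at the 0.05 level.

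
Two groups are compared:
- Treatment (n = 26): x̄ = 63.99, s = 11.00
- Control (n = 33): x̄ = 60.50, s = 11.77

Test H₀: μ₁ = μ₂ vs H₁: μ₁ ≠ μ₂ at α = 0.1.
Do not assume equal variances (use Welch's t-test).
Welch's two-sample t-test:
H₀: μ₁ = μ₂
H₁: μ₁ ≠ μ₂
s₁²/n₁ = 11.00²/26 = 4.6538,  s₂²/n₂ = 11.77²/33 = 4.1980
SE = √(s₁²/n₁ + s₂²/n₂) = √(4.6538 + 4.1980) = 2.9752
df (Welch-Satterthwaite) = (s₁²/n₁ + s₂²/n₂)² / [(s₁²/n₁)²/(n₁-1) + (s₂²/n₂)²/(n₂-1)] ≈ 55.29
t = (x̄₁ - x̄₂) / SE = (63.99 - 60.50) / 2.9752 = 3.49 / 2.9752 = 1.173
p-value = 0.2458

Since p-value > α = 0.1, we fail to reject H₀.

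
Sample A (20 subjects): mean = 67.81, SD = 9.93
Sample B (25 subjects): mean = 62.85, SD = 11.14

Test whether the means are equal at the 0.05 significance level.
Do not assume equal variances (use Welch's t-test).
Welch's two-sample t-test:
H₀: μ₁ = μ₂
H₁: μ₁ ≠ μ₂
s₁²/n₁ = 9.93²/20 = 4.9302,  s₂²/n₂ = 11.14²/25 = 4.9640
SE = √(s₁²/n₁ + s₂²/n₂) = √(4.9302 + 4.9640) = 3.1455
df (Welch-Satterthwaite) = (s₁²/n₁ + s₂²/n₂)² / [(s₁²/n₁)²/(n₁-1) + (s₂²/n₂)²/(n₂-1)] ≈ 42.45
t = (x̄₁ - x̄₂) / SE = (67.81 - 62.85) / 3.1455 = 4.96 / 3.1455 = 1.577
p-value = 0.1223

Since p-value > α = 0.05, we fail to reject H₀.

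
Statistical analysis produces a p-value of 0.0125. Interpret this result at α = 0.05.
Since p = 0.0125 < α = 0.05, reject H₀.
There is sufficient evidence to reject the null hypothesis; the result is statistically significant at the 0.05 level.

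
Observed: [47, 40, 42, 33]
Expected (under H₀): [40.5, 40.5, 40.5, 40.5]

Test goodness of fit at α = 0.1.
Chi-square goodness of fit test:
H₀: observed counts match expected distribution
H₁: observed counts differ from expected distribution
df = k - 1 = 3
χ² = Σ(O - E)²/E
   = (47 - 40.5)²/40.5 + (40 - 40.5)²/40.5 + (42 - 40.5)²/40.5 + (33 - 40.5)²/40.5
   = 1.043 + 0.006 + 0.056 + 1.389
   = 2.49
p-value = 0.4764

Since p-value > α = 0.1, we fail to reject H₀.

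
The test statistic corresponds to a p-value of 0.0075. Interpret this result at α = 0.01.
Since p = 0.0075 < α = 0.01, reject H₀.
There is sufficient evidence to reject the null hypothesis; the result is statistically significant at the 0.01 level.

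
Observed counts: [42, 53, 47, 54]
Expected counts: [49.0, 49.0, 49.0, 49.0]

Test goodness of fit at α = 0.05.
Chi-square goodness of fit test:
H₀: observed counts match expected distribution
H₁: observed counts differ from expected distribution
df = k - 1 = 3
χ² = Σ(O - E)²/E
   = (42 - 49.0)²/49.0 + (53 - 49.0)²/49.0 + (47 - 49.0)²/49.0 + (54 - 49.0)²/49.0
   = 1.000 + 0.327 + 0.082 + 0.510
   = 1.92
p-value = 0.5895

Since p-value > α = 0.05, we fail to reject H₀.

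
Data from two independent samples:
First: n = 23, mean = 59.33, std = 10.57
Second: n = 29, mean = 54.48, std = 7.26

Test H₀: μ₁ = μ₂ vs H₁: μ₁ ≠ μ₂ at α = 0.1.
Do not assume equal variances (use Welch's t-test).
Welch's two-sample t-test:
H₀: μ₁ = μ₂
H₁: μ₁ ≠ μ₂
s₁²/n₁ = 10.57²/23 = 4.8576,  s₂²/n₂ = 7.26²/29 = 1.8175
SE = √(s₁²/n₁ + s₂²/n₂) = √(4.8576 + 1.8175) = 2.5836
df (Welch-Satterthwaite) = (s₁²/n₁ + s₂²/n₂)² / [(s₁²/n₁)²/(n₁-1) + (s₂²/n₂)²/(n₂-1)] ≈ 37.43
t = (x̄₁ - x̄₂) / SE = (59.33 - 54.48) / 2.5836 = 4.85 / 2.5836 = 1.877
p-value = 0.0683

Since p-value < α = 0.1, we reject H₀.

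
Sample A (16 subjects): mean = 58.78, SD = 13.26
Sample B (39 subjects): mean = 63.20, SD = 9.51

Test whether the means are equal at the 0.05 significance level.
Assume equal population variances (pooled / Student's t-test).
Student's two-sample t-test (equal variances):
H₀: μ₁ = μ₂
H₁: μ₁ ≠ μ₂
df = n₁ + n₂ - 2 = 53
Pooled variance s_p² = [(n₁-1)s₁² + (n₂-1)s₂²] / (n₁ + n₂ - 2) = [(15)(13.26²) + (38)(9.51²)] / 53 = 114.6064
SE = √(s_p²(1/n₁ + 1/n₂)) = √(114.6064 × (1/16 + 1/39)) = 3.1783
t = (x̄₁ - x̄₂) / SE = (58.78 - 63.20) / 3.1783 = -4.42 / 3.1783 = -1.391
p-value = 0.1701

Since p-value > α = 0.05, we fail to reject H₀.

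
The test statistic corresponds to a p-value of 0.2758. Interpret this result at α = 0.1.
Since p = 0.2758 > α = 0.1, fail to reject H₀.
There is insufficient evidence to reject the null hypothesis; the result is not statistically significant at the 0.1 level.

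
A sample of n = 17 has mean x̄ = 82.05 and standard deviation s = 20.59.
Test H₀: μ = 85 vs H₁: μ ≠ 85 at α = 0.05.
One-sample t-test:
H₀: μ = 85
H₁: μ ≠ 85
df = n - 1 = 16
t = (x̄ - μ₀) / (s/√n) = (82.05 - 85) / (20.59/√17) = -0.591
p-value = 0.5630

Since p-value > α = 0.05, we fail to reject H₀.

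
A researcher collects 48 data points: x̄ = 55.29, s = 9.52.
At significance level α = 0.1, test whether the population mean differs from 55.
One-sample t-test:
H₀: μ = 55
H₁: μ ≠ 55
df = n - 1 = 47
t = (x̄ - μ₀) / (s/√n) = (55.29 - 55) / (9.52/√48) = 0.211
p-value = 0.8338

Since p-value > α = 0.1, we fail to reject H₀.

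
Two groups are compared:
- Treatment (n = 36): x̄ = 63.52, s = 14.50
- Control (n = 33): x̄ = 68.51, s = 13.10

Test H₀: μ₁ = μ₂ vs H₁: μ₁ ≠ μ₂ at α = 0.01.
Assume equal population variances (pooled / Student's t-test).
Student's two-sample t-test (equal variances):
H₀: μ₁ = μ₂
H₁: μ₁ ≠ μ₂
df = n₁ + n₂ - 2 = 67
Pooled variance s_p² = [(n₁-1)s₁² + (n₂-1)s₂²] / (n₁ + n₂ - 2) = [(35)(14.50²) + (32)(13.10²)] / 67 = 191.7951
SE = √(s_p²(1/n₁ + 1/n₂)) = √(191.7951 × (1/36 + 1/33)) = 3.3376
t = (x̄₁ - x̄₂) / SE = (63.52 - 68.51) / 3.3376 = -4.99 / 3.3376 = -1.495
p-value = 0.1396

Since p-value > α = 0.01, we fail to reject H₀.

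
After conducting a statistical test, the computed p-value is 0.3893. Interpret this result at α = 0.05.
Since p = 0.3893 > α = 0.05, fail to reject H₀.
There is insufficient evidence to reject the null hypothesis; the result is not statistically significant at the 0.05 level.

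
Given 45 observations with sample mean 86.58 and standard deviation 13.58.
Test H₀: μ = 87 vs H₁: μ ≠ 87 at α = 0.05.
One-sample t-test:
H₀: μ = 87
H₁: μ ≠ 87
df = n - 1 = 44
t = (x̄ - μ₀) / (s/√n) = (86.58 - 87) / (13.58/√45) = -0.207
p-value = 0.8366

Since p-value > α = 0.05, we fail to reject H₀.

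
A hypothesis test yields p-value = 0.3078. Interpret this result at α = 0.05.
Since p = 0.3078 > α = 0.05, fail to reject H₀.
There is insufficient evidence to reject the null hypothesis; the result is not statistically significant at the 0.05 level.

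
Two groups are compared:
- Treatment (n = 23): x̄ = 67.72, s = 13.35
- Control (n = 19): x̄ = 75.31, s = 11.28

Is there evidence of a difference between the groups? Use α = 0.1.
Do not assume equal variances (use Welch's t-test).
Welch's two-sample t-test:
H₀: μ₁ = μ₂
H₁: μ₁ ≠ μ₂
s₁²/n₁ = 13.35²/23 = 7.7488,  s₂²/n₂ = 11.28²/19 = 6.6968
SE = √(s₁²/n₁ + s₂²/n₂) = √(7.7488 + 6.6968) = 3.8007
df (Welch-Satterthwaite) = (s₁²/n₁ + s₂²/n₂)² / [(s₁²/n₁)²/(n₁-1) + (s₂²/n₂)²/(n₂-1)] ≈ 39.97
t = (x̄₁ - x̄₂) / SE = (67.72 - 75.31) / 3.8007 = -7.59 / 3.8007 = -1.997
p-value = 0.0527

Since p-value < α = 0.1, we reject H₀.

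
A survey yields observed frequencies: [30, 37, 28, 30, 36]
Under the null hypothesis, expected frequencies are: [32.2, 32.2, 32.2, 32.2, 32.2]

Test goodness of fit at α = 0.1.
Chi-square goodness of fit test:
H₀: observed counts match expected distribution
H₁: observed counts differ from expected distribution
df = k - 1 = 4
χ² = Σ(O - E)²/E
   = (30 - 32.2)²/32.2 + (37 - 32.2)²/32.2 + (28 - 32.2)²/32.2 + (30 - 32.2)²/32.2 + (36 - 32.2)²/32.2
   = 0.150 + 0.716 + 0.548 + 0.150 + 0.448
   = 2.01
p-value = 0.7335

Since p-value > α = 0.1, we fail to reject H₀.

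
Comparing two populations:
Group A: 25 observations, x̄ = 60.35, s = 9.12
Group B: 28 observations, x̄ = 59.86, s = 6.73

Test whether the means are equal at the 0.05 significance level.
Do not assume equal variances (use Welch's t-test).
Welch's two-sample t-test:
H₀: μ₁ = μ₂
H₁: μ₁ ≠ μ₂
s₁²/n₁ = 9.12²/25 = 3.3270,  s₂²/n₂ = 6.73²/28 = 1.6176
SE = √(s₁²/n₁ + s₂²/n₂) = √(3.3270 + 1.6176) = 2.2236
df (Welch-Satterthwaite) = (s₁²/n₁ + s₂²/n₂)² / [(s₁²/n₁)²/(n₁-1) + (s₂²/n₂)²/(n₂-1)] ≈ 43.81
t = (x̄₁ - x̄₂) / SE = (60.35 - 59.86) / 2.2236 = 0.49 / 2.2236 = 0.220
p-value = 0.8266

Since p-value > α = 0.05, we fail to reject H₀.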